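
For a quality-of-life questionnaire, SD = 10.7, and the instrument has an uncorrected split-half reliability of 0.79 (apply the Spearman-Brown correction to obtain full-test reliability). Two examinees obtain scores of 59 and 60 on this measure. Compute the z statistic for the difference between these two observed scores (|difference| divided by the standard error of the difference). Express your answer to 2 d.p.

0.19

r_full = 2·0.79 / (1 + 0.79) ≈ 0.8827
SEM = 10.7000 · √(1 − 0.8827) = 10.7000 · √0.1173 ≈ 10.7000 · 0.3425 ≈ 3.6649
SE_diff = SEM · √2 ≈ 3.6649 · 1.4142 ≈ 5.1830
z = |59 − 60| / 5.1830 = 1 / 5.1830 ≈ 0.1929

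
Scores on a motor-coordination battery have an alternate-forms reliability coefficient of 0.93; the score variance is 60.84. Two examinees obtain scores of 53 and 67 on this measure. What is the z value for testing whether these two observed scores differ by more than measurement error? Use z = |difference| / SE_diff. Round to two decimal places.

4.80

SD = √60.84 ≈ 7.800
SEM = 7.800×√(1 − 0.930) ≈ 2.064
SE_diff = SEM × √2 ≈ 2.064 × 1.414 ≈ 2.918
z = |53 − 67| / 2.918 = 14 / 2.918 ≈ 4.797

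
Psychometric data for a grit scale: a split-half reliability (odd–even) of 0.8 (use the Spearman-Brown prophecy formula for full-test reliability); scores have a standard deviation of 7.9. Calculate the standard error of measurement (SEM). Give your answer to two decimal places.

r_full = 2·0.8 / (1 + 0.8) ≈ 0.88889
SEM = 7.90000 × √(1 − 0.88889) = 7.90000 × √0.11111 ≈ 7.90000 × 0.33333 ≈ 2.63333

2.63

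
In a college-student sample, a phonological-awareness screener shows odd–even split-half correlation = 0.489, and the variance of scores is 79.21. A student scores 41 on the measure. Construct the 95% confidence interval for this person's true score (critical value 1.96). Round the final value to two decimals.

[30.78, 51.22]

SD = √79.21 = 8.900
r_full = 2·0.489 / (1 + 0.489) ≈ 0.657
SEM = 8.900 * √(1 − 0.657) = 8.900 * √0.343 ≈ 8.900 * 0.586 ≈ 5.214
Half-width = 1.96*5.214 ≈ 10.219
Interval: (30.781, 51.219)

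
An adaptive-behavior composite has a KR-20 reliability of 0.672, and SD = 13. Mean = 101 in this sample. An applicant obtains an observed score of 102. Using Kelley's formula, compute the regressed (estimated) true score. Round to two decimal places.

T̂ = 0.6720(102) + 0.3280(101) ≈ 101.6720

101.67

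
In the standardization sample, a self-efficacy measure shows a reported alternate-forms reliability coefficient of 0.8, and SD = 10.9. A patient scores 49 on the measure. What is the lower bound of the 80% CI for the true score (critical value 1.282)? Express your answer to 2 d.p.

SEM = 10.9000·√(1 − 0.8000) ≈ 4.8746
Half-width = 1.282·4.8746 ≈ 6.2493
Lower bound: 49 − 6.2493 = 42.7507

42.75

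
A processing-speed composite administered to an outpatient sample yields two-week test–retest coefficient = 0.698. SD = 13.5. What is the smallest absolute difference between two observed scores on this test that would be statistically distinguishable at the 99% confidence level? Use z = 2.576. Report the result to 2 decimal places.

SEM = 13.5000×√(1 − 0.6980) ≈ 7.4189
SE_diff = √2 × SEM ≈ 10.4919
Minimum reliable difference = 2.576 × SE_diff ≈ 2.576 × 10.4919 ≈ 27.0270

27.03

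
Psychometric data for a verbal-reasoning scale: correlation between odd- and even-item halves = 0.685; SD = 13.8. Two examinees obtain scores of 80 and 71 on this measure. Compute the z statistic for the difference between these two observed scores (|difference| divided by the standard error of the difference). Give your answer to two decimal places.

1.07

Full-length reliability (Spearman-Brown) = 2(0.685)/(1+0.685) ≈ 0.813
SEM = 13.800×√(1 − 0.813) ≈ 5.967
Standard error of the difference = 5.967·√2 ≈ 8.438
z = 9 / 8.438 ≈ 1.067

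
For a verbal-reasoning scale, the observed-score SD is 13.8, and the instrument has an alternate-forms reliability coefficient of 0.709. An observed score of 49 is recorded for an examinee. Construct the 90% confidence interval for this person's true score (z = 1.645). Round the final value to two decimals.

SEM = 13.8000 × √(1 − 0.7090) = 13.8000 × √0.2910 ≃ 13.8000 × 0.5394 ≃ 7.4443
1.645 × SEM ≃ 12.2459
90% CI: 49 ± 12.2459 = [36.7541, 61.2459]

[36.75, 61.25]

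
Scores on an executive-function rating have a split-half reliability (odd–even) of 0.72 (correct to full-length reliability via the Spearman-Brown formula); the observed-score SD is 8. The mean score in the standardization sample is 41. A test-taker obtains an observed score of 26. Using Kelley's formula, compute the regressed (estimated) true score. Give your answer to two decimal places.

28.44

r_full = 2·0.72 / (1 + 0.72) ≈ 0.83721
T̂ = 0.83721(26) + 0.16279(41) ≈ 28.44186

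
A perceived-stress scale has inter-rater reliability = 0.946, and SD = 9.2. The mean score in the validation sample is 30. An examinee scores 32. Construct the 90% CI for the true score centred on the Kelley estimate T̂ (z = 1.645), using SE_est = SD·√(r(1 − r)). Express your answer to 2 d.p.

[28.47, 35.31]

Estimated true score = 0.946×32 + (1 − 0.946)×30 ≃ 31.892
SE_est = SD × √(r(1 − r)) = 9.200 × √0.051 ≃ 9.200 × 0.226 ≃ 2.079
90% CI: 31.892 ± 3.421 ≃ (28.471, 35.313)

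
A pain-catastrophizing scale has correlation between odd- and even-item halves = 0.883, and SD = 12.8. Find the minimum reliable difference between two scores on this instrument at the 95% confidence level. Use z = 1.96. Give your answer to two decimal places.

Spearman-Brown: r = 2(0.883) / (1 + 0.883) = 1.76600 / 1.88300 ≃ 0.93787
SEM = 12.80000 * √(1 − 0.93787) = 12.80000 * √0.06213 ≃ 12.80000 * 0.24927 ≃ 3.19064
SE_diff = √2 * SEM ≃ 4.51225
Minimum reliable difference = 1.96 * SE_diff ≃ 1.96 * 4.51225 ≃ 8.84400

8.84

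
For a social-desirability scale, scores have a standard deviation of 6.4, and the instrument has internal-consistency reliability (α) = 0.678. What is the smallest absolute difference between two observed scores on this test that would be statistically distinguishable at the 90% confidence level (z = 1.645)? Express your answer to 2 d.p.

SEM = 6.4000 × √(1 − 0.6780) = 6.4000 × √0.3220 ≃ 6.4000 × 0.5675 ≃ 3.6317
SE_diff = SEM × √2 ≃ 3.6317 × 1.4142 ≃ 5.1360
Smallest detectable difference = 1.645×5.1360 ≃ 8.4487

8.45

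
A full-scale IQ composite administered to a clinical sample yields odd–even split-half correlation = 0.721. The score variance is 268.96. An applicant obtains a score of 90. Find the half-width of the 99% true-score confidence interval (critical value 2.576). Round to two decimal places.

SD = √268.96 ≈ 16.400
Spearman-Brown: r = 2(0.721) / (1 + 0.721) = 1.442 / 1.721 ≈ 0.838
SEM = 16.400 × √(1 − 0.838) = 16.400 × √0.162 ≈ 16.400 × 0.403 ≈ 6.603
Half-width = 2.576×6.603 ≈ 17.010

17.01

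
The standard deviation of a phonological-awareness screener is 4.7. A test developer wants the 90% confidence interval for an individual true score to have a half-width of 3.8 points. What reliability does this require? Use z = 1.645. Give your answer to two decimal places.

0.76

Required SEM = 3.8 / 1.645 ≃ 2.310
r = 1 − (SEM / SD)² = 1 − (2.310 / 4.7)² ≃ 1 − 0.242 ≃ 0.758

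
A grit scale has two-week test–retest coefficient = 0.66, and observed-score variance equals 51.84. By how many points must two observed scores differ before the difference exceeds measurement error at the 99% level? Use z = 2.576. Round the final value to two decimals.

SD = √51.84 = 7.200
SEM = 7.200·√(1 − 0.660) ≈ 4.198
SE_diff = SEM · √2 ≈ 4.198 · 1.414 ≈ 5.937
Minimum reliable difference = 2.576 · SE_diff ≈ 2.576 · 5.937 ≈ 15.294

15.29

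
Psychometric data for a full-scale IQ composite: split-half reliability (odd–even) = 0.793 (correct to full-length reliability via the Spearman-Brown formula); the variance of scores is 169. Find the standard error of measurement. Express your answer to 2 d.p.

4.42

SD = √169 ≃ 13.000
Full-length reliability (Spearman-Brown) = 2(0.793)/(1+0.793) ≃ 0.885
SEM = 13.000·√(1 − 0.885) ≃ 4.417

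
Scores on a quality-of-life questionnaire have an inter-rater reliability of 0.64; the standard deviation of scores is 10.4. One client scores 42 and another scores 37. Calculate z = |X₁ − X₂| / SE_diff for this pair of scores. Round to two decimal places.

SEM = 10.4000 × √(1 − 0.6400) = 10.4000 × √0.3600 ≈ 10.4000 × 0.6000 ≈ 6.2400
SE_diff = SEM × √2 ≈ 6.2400 × 1.4142 ≈ 8.8247
z = 5 / 8.8247 ≈ 0.5666

0.57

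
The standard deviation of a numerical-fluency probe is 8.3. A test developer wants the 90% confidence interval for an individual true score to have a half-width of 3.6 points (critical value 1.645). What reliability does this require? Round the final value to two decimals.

0.93

Required SEM = 3.6 / 1.645 ≃ 2.188
r = 1 − (SEM / SD)² = 1 − (2.188 / 8.3)² ≃ 1 − 0.070 ≃ 0.930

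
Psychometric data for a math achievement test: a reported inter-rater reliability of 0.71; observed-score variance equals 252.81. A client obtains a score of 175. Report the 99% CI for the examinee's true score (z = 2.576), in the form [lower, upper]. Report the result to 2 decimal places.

[152.94, 197.06]

σ = 252.81^(1/2) = 15.900
SEM = 15.900·√(1 − 0.710) ≈ 8.562
Half-width = 2.576·8.562 ≈ 22.057
Interval: (152.943, 197.057)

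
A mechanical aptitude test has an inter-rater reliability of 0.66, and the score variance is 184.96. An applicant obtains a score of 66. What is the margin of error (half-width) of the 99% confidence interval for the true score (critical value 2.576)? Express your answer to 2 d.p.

SD = √184.96 ≃ 13.600
SEM = 13.600·√(1 − 0.660) ≃ 7.930
2.576 · SEM ≃ 20.428

20.43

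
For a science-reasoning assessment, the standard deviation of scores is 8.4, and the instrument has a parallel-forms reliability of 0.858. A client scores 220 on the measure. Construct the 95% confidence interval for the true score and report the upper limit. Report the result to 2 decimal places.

SEM = 8.400·√(1 − 0.858) ≃ 3.165
Margin = 1.96 · 3.165 ≃ 6.204
Upper bound: 220 + 6.204 = 226.204

226.20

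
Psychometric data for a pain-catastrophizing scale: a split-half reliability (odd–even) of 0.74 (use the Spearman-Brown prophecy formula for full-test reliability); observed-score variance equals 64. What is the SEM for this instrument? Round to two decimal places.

σ = 64^(1/2) = 8.000
r_full = 2·0.74 / (1 + 0.74) ≃ 0.851
SEM = 8.000 × √(1 − 0.851) = 8.000 × √0.149 ≃ 8.000 × 0.387 ≃ 3.092

3.09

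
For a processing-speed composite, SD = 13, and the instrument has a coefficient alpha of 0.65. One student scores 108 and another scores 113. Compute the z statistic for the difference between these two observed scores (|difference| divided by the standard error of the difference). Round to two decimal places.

0.46

SEM = 13.000*√(1 − 0.650) ≈ 7.691
Standard error of the difference = 7.691·√2 ≈ 10.877
z = 5 / 10.877 ≈ 0.460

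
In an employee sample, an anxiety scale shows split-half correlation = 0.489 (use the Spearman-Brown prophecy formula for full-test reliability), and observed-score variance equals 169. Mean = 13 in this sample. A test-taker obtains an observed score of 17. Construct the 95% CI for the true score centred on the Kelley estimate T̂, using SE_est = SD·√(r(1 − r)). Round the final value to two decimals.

[3.53, 27.72]

σ = 169^(1/2) = 13.000
Spearman-Brown: r = 2(0.489) / (1 + 0.489) = 0.978 / 1.489 ≈ 0.657
T̂ = 0.657(17) + 0.343(13) ≈ 15.627
SE_est = SD * √(r(1 − r)) = 13.000 * √0.225 ≈ 13.000 * 0.475 ≈ 6.172
95% CI: 15.627 ± 12.097 ≈ (3.530, 27.724)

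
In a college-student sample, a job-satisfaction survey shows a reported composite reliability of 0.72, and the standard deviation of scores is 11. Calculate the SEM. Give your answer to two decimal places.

SEM = 11.00000 * √(1 − 0.72000) = 11.00000 * √0.28000 ≈ 11.00000 * 0.52915 ≈ 5.82065

5.82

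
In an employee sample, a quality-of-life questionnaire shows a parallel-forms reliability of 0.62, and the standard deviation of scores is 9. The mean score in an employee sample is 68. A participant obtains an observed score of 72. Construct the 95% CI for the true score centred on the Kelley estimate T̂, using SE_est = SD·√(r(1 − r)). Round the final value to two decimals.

T̂ = 0.620(72) + 0.380(68) ≃ 70.480
SE_est = SD * √(r(1 − r)) = 9.000 * √0.236 ≃ 9.000 * 0.485 ≃ 4.368
CI = 70.480 ± 1.96 * 4.368 → [61.918, 79.042]

[61.92, 79.04]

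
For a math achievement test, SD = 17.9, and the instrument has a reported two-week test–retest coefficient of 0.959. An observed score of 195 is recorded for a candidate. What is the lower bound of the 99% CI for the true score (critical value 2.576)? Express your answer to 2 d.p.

185.66

SEM = 17.9000·√(1 − 0.9590) ≃ 3.6245
2.576 · SEM ≃ 9.3366
Lower limit = 195 − 9.3366 ≃ 185.6634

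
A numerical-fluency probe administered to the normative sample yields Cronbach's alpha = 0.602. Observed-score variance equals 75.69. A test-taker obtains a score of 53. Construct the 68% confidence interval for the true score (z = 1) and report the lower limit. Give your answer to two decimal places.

SD = √75.69 = 8.7000
The standard error of measurement is 8.7000·√(1 − 0.6020) ≈ 8.7000·0.6309 ≈ 5.4886.
1 · SEM ≈ 5.4886
Lower limit = 53 − 5.4886 ≈ 47.5114

47.51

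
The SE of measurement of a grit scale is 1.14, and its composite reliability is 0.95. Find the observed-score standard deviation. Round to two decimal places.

σ = SEM·(1 − r)^(−1/2) ≈ 1.14×4.472 ≈ 5.098

5.10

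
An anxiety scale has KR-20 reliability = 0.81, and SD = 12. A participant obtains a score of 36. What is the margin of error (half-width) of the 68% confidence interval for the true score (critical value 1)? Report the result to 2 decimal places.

5.23

The standard error of measurement is 12.0000*√(1 − 0.8100) ≃ 12.0000*0.4359 ≃ 5.2307.
1 * SEM ≃ 5.2307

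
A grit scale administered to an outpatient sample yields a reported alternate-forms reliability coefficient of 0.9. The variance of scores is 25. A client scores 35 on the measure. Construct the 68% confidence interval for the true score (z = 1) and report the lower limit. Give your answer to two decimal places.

33.42

SD = √25 = 5.000
SEM = 5.000 * √(1 − 0.900) = 5.000 * √0.100 ≈ 5.000 * 0.316 ≈ 1.581
1 * SEM ≈ 1.581
Lower limit = 35 − 1.581 ≈ 33.419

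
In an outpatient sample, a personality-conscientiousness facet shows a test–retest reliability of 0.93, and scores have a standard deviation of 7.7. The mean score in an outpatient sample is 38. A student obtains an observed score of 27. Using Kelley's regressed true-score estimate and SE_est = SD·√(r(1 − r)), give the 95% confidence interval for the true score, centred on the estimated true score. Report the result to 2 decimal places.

T̂ = 0.930(27) + 0.070(38) ≈ 27.770
SE_est = SD * √(r(1 − r)) = 7.700 * √0.065 ≈ 7.700 * 0.255 ≈ 1.965
95% CI: 27.770 ± 3.851 ≈ (23.919, 31.621)

[23.92, 31.62]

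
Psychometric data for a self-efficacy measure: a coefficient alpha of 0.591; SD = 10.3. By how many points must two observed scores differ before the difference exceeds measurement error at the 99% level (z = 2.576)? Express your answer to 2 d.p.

24.00

SEM = 10.300×√(1 − 0.591) ≈ 6.587
SE_diff = SEM × √2 ≈ 6.587 × 1.414 ≈ 9.316
Minimum reliable difference = 2.576 × SE_diff ≈ 2.576 × 9.316 ≈ 23.997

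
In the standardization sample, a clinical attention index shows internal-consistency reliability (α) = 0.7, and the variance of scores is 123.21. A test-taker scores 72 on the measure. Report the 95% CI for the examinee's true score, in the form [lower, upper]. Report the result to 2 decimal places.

[60.08, 83.92]

σ = 123.21^(1/2) = 11.100
SEM = 11.100*√(1 − 0.700) ≈ 6.080
Half-width = 1.96*6.080 ≈ 11.916
CI = 72 ± 11.916 → [60.084, 83.916]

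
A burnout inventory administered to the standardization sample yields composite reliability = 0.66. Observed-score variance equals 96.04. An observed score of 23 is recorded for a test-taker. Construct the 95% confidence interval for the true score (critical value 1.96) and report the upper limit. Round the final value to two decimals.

SD = √96.04 = 9.8000
SEM = 9.8000 · √(1 − 0.6600) = 9.8000 · √0.3400 ≈ 9.8000 · 0.5831 ≈ 5.7143
Half-width = 1.96·5.7143 ≈ 11.2001
Upper limit = 23 + 11.2001 ≈ 34.2001

34.20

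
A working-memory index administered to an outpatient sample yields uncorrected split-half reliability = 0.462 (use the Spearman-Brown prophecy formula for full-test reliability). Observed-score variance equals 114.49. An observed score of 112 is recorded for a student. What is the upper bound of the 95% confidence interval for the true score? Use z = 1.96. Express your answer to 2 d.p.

124.72

σ = 114.49^(1/2) = 10.700
Full-length reliability (Spearman-Brown) = 2(0.462)/(1+0.462) ≈ 0.632
The standard error of measurement is 10.700×√(1 − 0.632) ≈ 10.700×0.607 ≈ 6.491.
Margin = 1.96 × 6.491 ≈ 12.722
Upper bound: 112 + 12.722 = 124.722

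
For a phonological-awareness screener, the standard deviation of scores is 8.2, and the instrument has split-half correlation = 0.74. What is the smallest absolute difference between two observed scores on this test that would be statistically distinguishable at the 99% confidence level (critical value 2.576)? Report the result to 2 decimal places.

r_full = 2·0.74 / (1 + 0.74) ≃ 0.8506
SEM = 8.2000 × √(1 − 0.8506) = 8.2000 × √0.1494 ≃ 8.2000 × 0.3866 ≃ 3.1698
SE_diff = √2 × SEM ≃ 4.4827
Minimum reliable difference = 2.576 × SE_diff ≃ 2.576 × 4.4827 ≃ 11.5475

11.55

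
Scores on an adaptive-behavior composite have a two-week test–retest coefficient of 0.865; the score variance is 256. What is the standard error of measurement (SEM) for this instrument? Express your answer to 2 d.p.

SD = √256 = 16.000
SEM = 16.000 × √(1 − 0.865) = 16.000 × √0.135 ≈ 16.000 × 0.367 ≈ 5.879

5.88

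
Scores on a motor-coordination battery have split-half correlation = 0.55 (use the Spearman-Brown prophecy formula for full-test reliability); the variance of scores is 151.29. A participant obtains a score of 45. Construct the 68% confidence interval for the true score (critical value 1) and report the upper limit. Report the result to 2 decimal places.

σ = 151.29^(1/2) = 12.3000
Spearman-Brown: r = 2(0.55) / (1 + 0.55) = 1.1000 / 1.5500 ≈ 0.7097
SEM = 12.3000 * √(1 − 0.7097) = 12.3000 * √0.2903 ≈ 12.3000 * 0.5388 ≈ 6.6274
Half-width = 1*6.6274 ≈ 6.6274
Upper limit = 45 + 6.6274 ≈ 51.6274

51.63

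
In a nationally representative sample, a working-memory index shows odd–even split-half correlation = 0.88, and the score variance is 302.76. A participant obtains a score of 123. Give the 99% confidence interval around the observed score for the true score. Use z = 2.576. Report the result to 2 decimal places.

[111.68, 134.32]

SD = √302.76 = 17.4000
Full-length reliability (Spearman-Brown) = 2(0.88)/(1+0.88) ≃ 0.9362
SEM = 17.4000·√(1 − 0.9362) ≃ 4.3960
Margin = 2.576 · 4.3960 ≃ 11.3242
CI = 123 ± 11.3242 → [111.6758, 134.3242]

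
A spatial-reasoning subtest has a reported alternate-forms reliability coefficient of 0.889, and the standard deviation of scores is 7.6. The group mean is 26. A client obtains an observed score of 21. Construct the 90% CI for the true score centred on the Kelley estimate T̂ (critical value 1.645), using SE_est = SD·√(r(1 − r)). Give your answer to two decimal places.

[17.63, 25.48]

Estimated true score = 0.889·21 + (1 − 0.889)·26 ≈ 21.555
SE_est = 7.600·√[r(1 − r)] ≈ 2.387
CI = 21.555 ± 1.645 · 2.387 → [17.628, 25.482]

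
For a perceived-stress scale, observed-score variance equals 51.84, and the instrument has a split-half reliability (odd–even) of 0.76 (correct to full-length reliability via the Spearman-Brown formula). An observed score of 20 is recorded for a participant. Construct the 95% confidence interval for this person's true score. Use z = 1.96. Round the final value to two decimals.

SD = √51.84 ≈ 7.2000
Spearman-Brown: r = 2(0.76) / (1 + 0.76) = 1.5200 / 1.7600 ≈ 0.8636
SEM = 7.2000 · √(1 − 0.8636) = 7.2000 · √0.1364 ≈ 7.2000 · 0.3693 ≈ 2.6588
Half-width = 1.96·2.6588 ≈ 5.2112
Interval: (14.7888, 25.2112)

[14.79, 25.21]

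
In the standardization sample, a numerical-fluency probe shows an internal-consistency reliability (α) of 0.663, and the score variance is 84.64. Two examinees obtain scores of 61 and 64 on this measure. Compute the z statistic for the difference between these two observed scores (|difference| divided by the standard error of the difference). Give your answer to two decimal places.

0.40

SD = √84.64 ≈ 9.2000
The standard error of measurement is 9.2000·√(1 − 0.6630) ≈ 9.2000·0.5805 ≈ 5.3408.
Standard error of the difference = 5.3408·√2 ≈ 7.5530
z = |61 − 64| / 7.5530 = 3 / 7.5530 ≈ 0.3972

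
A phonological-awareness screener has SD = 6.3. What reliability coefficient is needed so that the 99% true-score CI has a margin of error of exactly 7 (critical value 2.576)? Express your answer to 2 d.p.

0.81

SEM needed = half-width / z = 7/2.576 ≃ 2.717
r = 1 − (2.717/6.3)² ≃ 1 − 0.186 ≃ 0.814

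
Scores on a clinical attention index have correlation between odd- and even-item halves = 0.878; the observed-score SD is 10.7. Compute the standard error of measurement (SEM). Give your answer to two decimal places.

2.73

Spearman-Brown: r = 2(0.878) / (1 + 0.878) = 1.7560 / 1.8780 ≈ 0.9350
The standard error of measurement is 10.7000·√(1 − 0.9350) ≈ 10.7000·0.2549 ≈ 2.7272.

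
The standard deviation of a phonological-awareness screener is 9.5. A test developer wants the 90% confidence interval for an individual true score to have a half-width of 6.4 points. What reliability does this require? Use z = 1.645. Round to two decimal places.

SEM needed = half-width / z = 6.4/1.645 ≃ 3.891
r = 1 − (SEM / SD)² = 1 − (3.891 / 9.5)² ≃ 1 − 0.168 ≃ 0.832

0.83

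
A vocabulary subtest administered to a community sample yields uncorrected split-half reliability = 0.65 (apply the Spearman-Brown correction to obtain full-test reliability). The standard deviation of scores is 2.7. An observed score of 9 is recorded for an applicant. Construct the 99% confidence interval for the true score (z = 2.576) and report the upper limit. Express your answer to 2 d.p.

12.20

Spearman-Brown: r = 2(0.65) / (1 + 0.65) = 1.300 / 1.650 ≈ 0.788
SEM = 2.700 × √(1 − 0.788) = 2.700 × √0.212 ≈ 2.700 × 0.461 ≈ 1.244
Half-width = 2.576×1.244 ≈ 3.203
Upper bound: 9 + 3.203 = 12.203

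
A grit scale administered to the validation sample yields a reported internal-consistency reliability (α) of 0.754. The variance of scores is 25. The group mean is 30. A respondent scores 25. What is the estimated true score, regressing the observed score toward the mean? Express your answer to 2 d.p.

26.23

T̂ = r·X + (1 − r)·M = 0.75400×25 + 0.24600×30 = 18.85000 + 7.38000 ≈ 26.23000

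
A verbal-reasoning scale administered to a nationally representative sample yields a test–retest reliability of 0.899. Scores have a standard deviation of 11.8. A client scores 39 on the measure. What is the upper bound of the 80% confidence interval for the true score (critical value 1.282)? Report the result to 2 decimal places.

The standard error of measurement is 11.8000*√(1 − 0.8990) ≈ 11.8000*0.3178 ≈ 3.7501.
Half-width = 1.282*3.7501 ≈ 4.8076
Upper limit = 39 + 4.8076 ≈ 43.8076

43.81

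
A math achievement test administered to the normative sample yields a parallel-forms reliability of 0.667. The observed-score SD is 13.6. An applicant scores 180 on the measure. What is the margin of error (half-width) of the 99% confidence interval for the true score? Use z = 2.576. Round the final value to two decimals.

20.22

SEM = 13.6000×√(1 − 0.6670) ≈ 7.8480
2.576 × SEM ≈ 20.2165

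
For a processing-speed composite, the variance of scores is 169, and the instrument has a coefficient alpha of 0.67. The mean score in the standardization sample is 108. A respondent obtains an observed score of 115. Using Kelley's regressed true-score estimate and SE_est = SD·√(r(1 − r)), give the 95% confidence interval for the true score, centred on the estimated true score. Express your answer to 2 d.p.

SD = √169 ≈ 13.0000
T̂ = 0.6700(115) + 0.3300(108) ≈ 112.6900
SE_est = 13.0000·√(0.6700·0.3300) ≈ 6.1128
CI = 112.6900 ± 1.96 · 6.1128 → [100.7090, 124.6710]

[100.71, 124.67]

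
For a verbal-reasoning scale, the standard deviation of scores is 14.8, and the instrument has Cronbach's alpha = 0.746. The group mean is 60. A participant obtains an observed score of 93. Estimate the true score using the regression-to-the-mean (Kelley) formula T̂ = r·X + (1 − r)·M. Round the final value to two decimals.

T̂ = r·X + (1 − r)·M = 0.74600*93 + 0.25400*60 = 69.37800 + 15.24000 ≈ 84.61800

84.62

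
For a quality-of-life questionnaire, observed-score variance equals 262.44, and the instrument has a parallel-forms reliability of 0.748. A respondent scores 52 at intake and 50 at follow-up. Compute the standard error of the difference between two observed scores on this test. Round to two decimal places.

11.50

SD = √262.44 = 16.200
The standard error of measurement is 16.200·√(1 − 0.748) ≈ 16.200·0.502 ≈ 8.132.
Standard error of the difference = 8.132·√2 ≈ 11.501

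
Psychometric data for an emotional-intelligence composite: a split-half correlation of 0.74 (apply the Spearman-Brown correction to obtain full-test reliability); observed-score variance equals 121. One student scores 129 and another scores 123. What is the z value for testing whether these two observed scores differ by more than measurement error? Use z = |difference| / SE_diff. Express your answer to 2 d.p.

1.00

SD = √121 = 11.000
Spearman-Brown: r = 2(0.74) / (1 + 0.74) = 1.480 / 1.740 ≈ 0.851
The standard error of measurement is 11.000*√(1 − 0.851) ≈ 11.000*0.387 ≈ 4.252.
Standard error of the difference = 4.252·√2 ≈ 6.013
z = |129 − 123| / 6.013 = 6 / 6.013 ≈ 0.998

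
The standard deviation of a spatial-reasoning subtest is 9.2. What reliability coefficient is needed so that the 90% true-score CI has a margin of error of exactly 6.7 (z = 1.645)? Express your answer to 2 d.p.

Required SEM = 6.7 / 1.645 ≃ 4.07295
Required reliability = 1 − (SEM/SD)² = 1 − 0.19599 ≃ 0.80401

0.80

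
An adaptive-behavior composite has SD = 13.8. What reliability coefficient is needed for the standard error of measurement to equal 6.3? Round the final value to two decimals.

Required reliability = 1 − (SEM/SD)² = 1 − 0.20841 ≈ 0.79159

0.79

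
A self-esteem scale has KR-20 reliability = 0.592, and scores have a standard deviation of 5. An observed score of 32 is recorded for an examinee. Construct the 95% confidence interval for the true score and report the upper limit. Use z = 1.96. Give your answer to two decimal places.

SEM = 5.0000 · √(1 − 0.5920) = 5.0000 · √0.4080 ≃ 5.0000 · 0.6387 ≃ 3.1937
Half-width = 1.96·3.1937 ≃ 6.2597
Upper limit = 32 + 6.2597 ≃ 38.2597

38.26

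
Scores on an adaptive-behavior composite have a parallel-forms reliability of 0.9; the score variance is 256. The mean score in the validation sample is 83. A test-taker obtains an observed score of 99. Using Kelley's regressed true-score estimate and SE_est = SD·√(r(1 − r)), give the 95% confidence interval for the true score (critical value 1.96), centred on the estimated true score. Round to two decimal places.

[87.99, 106.81]

σ = 256^(1/2) = 16.000
T̂ = 0.900(99) + 0.100(83) ≈ 97.400
SE_est = SD · √(r(1 − r)) = 16.000 · √0.090 ≈ 16.000 · 0.300 ≈ 4.800
CI = 97.400 ± 1.96 · 4.800 → [87.992, 106.808]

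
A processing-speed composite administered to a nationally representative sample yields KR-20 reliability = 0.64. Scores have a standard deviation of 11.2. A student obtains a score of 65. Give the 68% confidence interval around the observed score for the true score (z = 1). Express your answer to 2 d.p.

[58.28, 71.72]

The standard error of measurement is 11.2000×√(1 − 0.6400) ≃ 11.2000×0.6000 ≃ 6.7200.
Margin = 1 × 6.7200 ≃ 6.7200
Interval: (58.2800, 71.7200)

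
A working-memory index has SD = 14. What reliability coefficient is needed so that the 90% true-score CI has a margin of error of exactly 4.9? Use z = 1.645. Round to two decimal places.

0.95

SEM needed = half-width / z = 4.9/1.645 ≈ 2.97872
r = 1 − (SEM / SD)² = 1 − (2.97872 / 14)² ≈ 1 − 0.04527 ≈ 0.95473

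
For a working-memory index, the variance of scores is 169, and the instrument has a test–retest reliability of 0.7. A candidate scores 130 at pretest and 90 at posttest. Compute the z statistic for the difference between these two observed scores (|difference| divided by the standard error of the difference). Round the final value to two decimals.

SD = √169 ≈ 13.0000
SEM = 13.0000 × √(1 − 0.7000) = 13.0000 × √0.3000 ≈ 13.0000 × 0.5477 ≈ 7.1204
Standard error of the difference = 7.1204·√2 ≈ 10.0698
z = 40 / 10.0698 ≈ 3.9723

3.97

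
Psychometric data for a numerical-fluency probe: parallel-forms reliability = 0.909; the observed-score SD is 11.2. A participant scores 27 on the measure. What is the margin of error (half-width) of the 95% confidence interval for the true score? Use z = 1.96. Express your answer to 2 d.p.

6.62

SEM = 11.200×√(1 − 0.909) ≈ 3.379
Half-width = 1.96×3.379 ≈ 6.622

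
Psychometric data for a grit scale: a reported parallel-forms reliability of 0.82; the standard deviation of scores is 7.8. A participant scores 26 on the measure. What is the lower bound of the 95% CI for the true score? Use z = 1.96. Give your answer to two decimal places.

The standard error of measurement is 7.8000*√(1 − 0.8200) ≃ 7.8000*0.4243 ≃ 3.3093.
Margin = 1.96 * 3.3093 ≃ 6.4861
Lower limit = 26 − 6.4861 ≃ 19.5139

19.51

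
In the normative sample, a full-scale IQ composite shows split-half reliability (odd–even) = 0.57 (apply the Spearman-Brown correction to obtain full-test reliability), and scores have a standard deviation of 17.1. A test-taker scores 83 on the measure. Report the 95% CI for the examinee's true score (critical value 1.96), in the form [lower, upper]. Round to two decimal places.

Full-length reliability (Spearman-Brown) = 2(0.57)/(1+0.57) ≈ 0.726
SEM = 17.100·√(1 − 0.726) ≈ 8.949
Half-width = 1.96·8.949 ≈ 17.540
Interval: (65.460, 100.540)

[65.46, 100.54]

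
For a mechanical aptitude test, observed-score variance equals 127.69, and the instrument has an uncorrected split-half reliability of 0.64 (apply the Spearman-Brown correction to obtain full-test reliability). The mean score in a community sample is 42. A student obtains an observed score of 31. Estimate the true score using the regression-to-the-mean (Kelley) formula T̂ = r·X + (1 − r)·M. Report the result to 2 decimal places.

33.41

Full-length reliability (Spearman-Brown) = 2(0.64)/(1+0.64) ≃ 0.7805
T̂ = 0.7805(31) + 0.2195(42) ≃ 33.4146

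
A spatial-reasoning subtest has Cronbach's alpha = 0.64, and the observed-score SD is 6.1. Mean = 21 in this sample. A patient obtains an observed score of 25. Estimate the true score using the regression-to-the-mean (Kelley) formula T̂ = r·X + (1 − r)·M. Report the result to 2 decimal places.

T̂ = r·X + (1 − r)·M = 0.640*25 + 0.360*21 = 16.000 + 7.560 ≈ 23.560

23.56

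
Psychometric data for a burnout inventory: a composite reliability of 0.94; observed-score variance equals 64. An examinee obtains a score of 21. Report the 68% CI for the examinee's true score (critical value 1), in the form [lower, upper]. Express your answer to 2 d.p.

SD = √64 = 8.0000
The standard error of measurement is 8.0000·√(1 − 0.9400) ≈ 8.0000·0.2449 ≈ 1.9596.
Margin = 1 · 1.9596 ≈ 1.9596
Interval: (19.0404, 22.9596)

[19.04, 22.96]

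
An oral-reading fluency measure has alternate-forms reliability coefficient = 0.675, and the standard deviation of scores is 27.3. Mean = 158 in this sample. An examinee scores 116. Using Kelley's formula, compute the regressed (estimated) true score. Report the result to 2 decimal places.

T̂ = r·X + (1 − r)·M = 0.6750×116 + 0.3250×158 = 78.3000 + 51.3500 ≈ 129.6500

129.65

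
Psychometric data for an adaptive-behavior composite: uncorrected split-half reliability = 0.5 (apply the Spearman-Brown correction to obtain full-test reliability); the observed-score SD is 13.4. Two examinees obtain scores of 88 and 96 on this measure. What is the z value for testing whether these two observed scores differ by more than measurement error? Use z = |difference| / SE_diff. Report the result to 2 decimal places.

0.73

r_full = 2·0.5 / (1 + 0.5) ≈ 0.6667
SEM = 13.4000 × √(1 − 0.6667) = 13.4000 × √0.3333 ≈ 13.4000 × 0.5774 ≈ 7.7365
Standard error of the difference = 7.7365·√2 ≈ 10.9411
z = 8 / 10.9411 ≈ 0.7312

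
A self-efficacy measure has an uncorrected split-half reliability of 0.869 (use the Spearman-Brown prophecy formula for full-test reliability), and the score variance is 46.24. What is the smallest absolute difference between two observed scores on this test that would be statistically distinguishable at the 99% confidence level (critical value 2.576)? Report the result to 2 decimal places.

SD = √46.24 ≃ 6.800
Spearman-Brown: r = 2(0.869) / (1 + 0.869) = 1.738 / 1.869 ≃ 0.930
SEM = 6.800 · √(1 − 0.930) = 6.800 · √0.070 ≃ 6.800 · 0.265 ≃ 1.800
SE_diff = SEM · √2 ≃ 1.800 · 1.414 ≃ 2.546
Minimum reliable difference = 2.576 · SE_diff ≃ 2.576 · 2.546 ≃ 6.558

6.56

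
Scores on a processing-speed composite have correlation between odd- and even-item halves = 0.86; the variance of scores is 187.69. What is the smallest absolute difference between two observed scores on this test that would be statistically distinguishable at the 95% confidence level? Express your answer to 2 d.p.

σ = 187.69^(1/2) = 13.700
r_full = 2·0.86 / (1 + 0.86) ≈ 0.925
SEM = 13.700 × √(1 − 0.925) = 13.700 × √0.075 ≈ 13.700 × 0.274 ≈ 3.759
SE_diff = SEM × √2 ≈ 3.759 × 1.414 ≈ 5.315
Minimum reliable difference = 1.96 × SE_diff ≈ 1.96 × 5.315 ≈ 10.418

10.42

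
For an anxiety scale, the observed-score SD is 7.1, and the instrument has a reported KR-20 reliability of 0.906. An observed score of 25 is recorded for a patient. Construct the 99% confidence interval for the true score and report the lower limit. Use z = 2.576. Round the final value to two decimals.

19.39

SEM = 7.100 × √(1 − 0.906) = 7.100 × √0.094 ≈ 7.100 × 0.307 ≈ 2.177
Margin = 2.576 × 2.177 ≈ 5.607
Lower limit = 25 − 5.607 ≈ 19.393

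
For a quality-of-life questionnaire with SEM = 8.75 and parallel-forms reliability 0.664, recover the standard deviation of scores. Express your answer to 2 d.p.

σ = SEM·(1 − r)^(−1/2) ≈ 8.75*1.725 ≈ 15.095

15.10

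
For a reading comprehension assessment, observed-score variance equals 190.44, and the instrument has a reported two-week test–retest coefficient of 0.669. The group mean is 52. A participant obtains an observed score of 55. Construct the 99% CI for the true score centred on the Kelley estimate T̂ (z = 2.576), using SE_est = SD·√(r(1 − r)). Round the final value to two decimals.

[37.28, 70.74]

SD = √190.44 = 13.8000
T̂ = r·X + (1 − r)·M = 0.6690×55 + 0.3310×52 = 36.7950 + 17.2120 ≈ 54.0070
SE_est = SD × √(r(1 − r)) = 13.8000 × √0.2214 ≈ 13.8000 × 0.4706 ≈ 6.4939
99% CI: 54.0070 ± 16.7283 ≈ (37.2787, 70.7353)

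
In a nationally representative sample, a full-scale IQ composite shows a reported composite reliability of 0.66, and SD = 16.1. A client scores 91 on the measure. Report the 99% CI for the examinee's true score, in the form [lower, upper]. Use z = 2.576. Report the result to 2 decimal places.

[66.82, 115.18]

The standard error of measurement is 16.1000·√(1 − 0.6600) ≃ 16.1000·0.5831 ≃ 9.3878.
Half-width = 2.576·9.3878 ≃ 24.1831
99% CI: 91 ± 24.1831 = [66.8169, 115.1831]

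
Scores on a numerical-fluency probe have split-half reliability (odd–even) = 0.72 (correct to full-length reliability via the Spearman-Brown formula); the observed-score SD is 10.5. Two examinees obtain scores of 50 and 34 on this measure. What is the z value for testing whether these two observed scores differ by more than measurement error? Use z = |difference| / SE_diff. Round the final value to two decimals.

2.67

Full-length reliability (Spearman-Brown) = 2(0.72)/(1+0.72) ≈ 0.83721
SEM = 10.50000 * √(1 − 0.83721) = 10.50000 * √0.16279 ≈ 10.50000 * 0.40347 ≈ 4.23647
SE_diff = SEM * √2 ≈ 4.23647 * 1.41421 ≈ 5.99127
z = 16 / 5.99127 ≈ 2.67055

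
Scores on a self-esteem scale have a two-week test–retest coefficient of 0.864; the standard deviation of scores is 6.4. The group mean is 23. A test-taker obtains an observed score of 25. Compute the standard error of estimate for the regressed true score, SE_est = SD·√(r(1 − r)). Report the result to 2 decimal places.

2.19

SE_est = SD · √(r(1 − r)) = 6.400 · √0.118 ≃ 6.400 · 0.343 ≃ 2.194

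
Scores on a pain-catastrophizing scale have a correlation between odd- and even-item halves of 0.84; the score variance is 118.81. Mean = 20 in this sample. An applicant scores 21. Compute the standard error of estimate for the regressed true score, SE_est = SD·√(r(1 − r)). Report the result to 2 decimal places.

3.07

SD = √118.81 = 10.900
Spearman-Brown: r = 2(0.84) / (1 + 0.84) = 1.680 / 1.840 ≈ 0.913
SE_est = SD * √(r(1 − r)) = 10.900 * √0.079 ≈ 10.900 * 0.282 ≈ 3.071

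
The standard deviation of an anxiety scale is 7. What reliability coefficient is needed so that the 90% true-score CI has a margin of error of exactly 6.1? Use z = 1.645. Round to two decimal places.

0.72

Required SEM = 6.1 / 1.645 ≃ 3.7082
Required reliability = 1 − (SEM/SD)² = 1 − 0.2806 ≃ 0.7194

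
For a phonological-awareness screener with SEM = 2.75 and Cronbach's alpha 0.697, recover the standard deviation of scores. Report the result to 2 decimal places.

5.00

SD = SEM / √(1 − r) = 2.75 / √0.303 ≃ 2.75 / 0.550 ≃ 4.996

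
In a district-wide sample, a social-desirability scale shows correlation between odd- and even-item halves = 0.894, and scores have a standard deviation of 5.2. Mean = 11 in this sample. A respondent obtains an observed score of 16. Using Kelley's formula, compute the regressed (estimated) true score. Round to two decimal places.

15.72

r_full = 2·0.894 / (1 + 0.894) ≃ 0.9440
Estimated true score = 0.9440×16 + (1 − 0.9440)×11 ≃ 15.7202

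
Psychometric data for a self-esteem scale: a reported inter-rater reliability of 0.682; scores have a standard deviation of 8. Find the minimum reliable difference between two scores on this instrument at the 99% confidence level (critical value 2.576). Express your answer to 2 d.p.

16.43

The standard error of measurement is 8.0000*√(1 − 0.6820) ≈ 8.0000*0.5639 ≈ 4.5113.
SE_diff = √2 * SEM ≈ 6.3800
Minimum reliable difference = 2.576 * SE_diff ≈ 2.576 * 6.3800 ≈ 16.4348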